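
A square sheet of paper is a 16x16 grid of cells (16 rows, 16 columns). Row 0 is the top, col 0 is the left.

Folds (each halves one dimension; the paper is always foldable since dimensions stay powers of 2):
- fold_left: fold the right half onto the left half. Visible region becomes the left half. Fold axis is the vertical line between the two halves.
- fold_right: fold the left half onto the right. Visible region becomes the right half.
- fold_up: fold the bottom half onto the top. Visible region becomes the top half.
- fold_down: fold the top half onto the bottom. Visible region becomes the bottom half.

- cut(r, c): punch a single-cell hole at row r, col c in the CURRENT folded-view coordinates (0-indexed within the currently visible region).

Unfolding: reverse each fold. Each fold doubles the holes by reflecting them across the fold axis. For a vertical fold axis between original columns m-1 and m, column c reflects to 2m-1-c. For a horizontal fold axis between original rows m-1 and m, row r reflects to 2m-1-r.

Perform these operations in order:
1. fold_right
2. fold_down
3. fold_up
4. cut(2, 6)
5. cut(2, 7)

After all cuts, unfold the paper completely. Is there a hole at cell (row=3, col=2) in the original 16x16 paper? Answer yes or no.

Op 1 fold_right: fold axis v@8; visible region now rows[0,16) x cols[8,16) = 16x8
Op 2 fold_down: fold axis h@8; visible region now rows[8,16) x cols[8,16) = 8x8
Op 3 fold_up: fold axis h@12; visible region now rows[8,12) x cols[8,16) = 4x8
Op 4 cut(2, 6): punch at orig (10,14); cuts so far [(10, 14)]; region rows[8,12) x cols[8,16) = 4x8
Op 5 cut(2, 7): punch at orig (10,15); cuts so far [(10, 14), (10, 15)]; region rows[8,12) x cols[8,16) = 4x8
Unfold 1 (reflect across h@12): 4 holes -> [(10, 14), (10, 15), (13, 14), (13, 15)]
Unfold 2 (reflect across h@8): 8 holes -> [(2, 14), (2, 15), (5, 14), (5, 15), (10, 14), (10, 15), (13, 14), (13, 15)]
Unfold 3 (reflect across v@8): 16 holes -> [(2, 0), (2, 1), (2, 14), (2, 15), (5, 0), (5, 1), (5, 14), (5, 15), (10, 0), (10, 1), (10, 14), (10, 15), (13, 0), (13, 1), (13, 14), (13, 15)]
Holes: [(2, 0), (2, 1), (2, 14), (2, 15), (5, 0), (5, 1), (5, 14), (5, 15), (10, 0), (10, 1), (10, 14), (10, 15), (13, 0), (13, 1), (13, 14), (13, 15)]

Answer: no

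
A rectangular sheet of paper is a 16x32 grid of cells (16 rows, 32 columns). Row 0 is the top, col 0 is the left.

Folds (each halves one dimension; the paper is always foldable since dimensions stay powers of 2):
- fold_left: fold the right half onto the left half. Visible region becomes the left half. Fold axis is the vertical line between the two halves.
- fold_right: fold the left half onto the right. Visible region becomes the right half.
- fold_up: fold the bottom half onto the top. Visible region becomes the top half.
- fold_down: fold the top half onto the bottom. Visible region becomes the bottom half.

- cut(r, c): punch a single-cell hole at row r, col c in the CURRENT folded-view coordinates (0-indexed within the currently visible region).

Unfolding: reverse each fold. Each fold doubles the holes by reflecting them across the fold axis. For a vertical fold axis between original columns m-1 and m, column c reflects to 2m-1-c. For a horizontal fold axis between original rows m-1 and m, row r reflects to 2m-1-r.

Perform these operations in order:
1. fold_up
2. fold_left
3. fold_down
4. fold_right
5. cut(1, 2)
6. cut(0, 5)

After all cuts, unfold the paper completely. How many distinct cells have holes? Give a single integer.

Op 1 fold_up: fold axis h@8; visible region now rows[0,8) x cols[0,32) = 8x32
Op 2 fold_left: fold axis v@16; visible region now rows[0,8) x cols[0,16) = 8x16
Op 3 fold_down: fold axis h@4; visible region now rows[4,8) x cols[0,16) = 4x16
Op 4 fold_right: fold axis v@8; visible region now rows[4,8) x cols[8,16) = 4x8
Op 5 cut(1, 2): punch at orig (5,10); cuts so far [(5, 10)]; region rows[4,8) x cols[8,16) = 4x8
Op 6 cut(0, 5): punch at orig (4,13); cuts so far [(4, 13), (5, 10)]; region rows[4,8) x cols[8,16) = 4x8
Unfold 1 (reflect across v@8): 4 holes -> [(4, 2), (4, 13), (5, 5), (5, 10)]
Unfold 2 (reflect across h@4): 8 holes -> [(2, 5), (2, 10), (3, 2), (3, 13), (4, 2), (4, 13), (5, 5), (5, 10)]
Unfold 3 (reflect across v@16): 16 holes -> [(2, 5), (2, 10), (2, 21), (2, 26), (3, 2), (3, 13), (3, 18), (3, 29), (4, 2), (4, 13), (4, 18), (4, 29), (5, 5), (5, 10), (5, 21), (5, 26)]
Unfold 4 (reflect across h@8): 32 holes -> [(2, 5), (2, 10), (2, 21), (2, 26), (3, 2), (3, 13), (3, 18), (3, 29), (4, 2), (4, 13), (4, 18), (4, 29), (5, 5), (5, 10), (5, 21), (5, 26), (10, 5), (10, 10), (10, 21), (10, 26), (11, 2), (11, 13), (11, 18), (11, 29), (12, 2), (12, 13), (12, 18), (12, 29), (13, 5), (13, 10), (13, 21), (13, 26)]

Answer: 32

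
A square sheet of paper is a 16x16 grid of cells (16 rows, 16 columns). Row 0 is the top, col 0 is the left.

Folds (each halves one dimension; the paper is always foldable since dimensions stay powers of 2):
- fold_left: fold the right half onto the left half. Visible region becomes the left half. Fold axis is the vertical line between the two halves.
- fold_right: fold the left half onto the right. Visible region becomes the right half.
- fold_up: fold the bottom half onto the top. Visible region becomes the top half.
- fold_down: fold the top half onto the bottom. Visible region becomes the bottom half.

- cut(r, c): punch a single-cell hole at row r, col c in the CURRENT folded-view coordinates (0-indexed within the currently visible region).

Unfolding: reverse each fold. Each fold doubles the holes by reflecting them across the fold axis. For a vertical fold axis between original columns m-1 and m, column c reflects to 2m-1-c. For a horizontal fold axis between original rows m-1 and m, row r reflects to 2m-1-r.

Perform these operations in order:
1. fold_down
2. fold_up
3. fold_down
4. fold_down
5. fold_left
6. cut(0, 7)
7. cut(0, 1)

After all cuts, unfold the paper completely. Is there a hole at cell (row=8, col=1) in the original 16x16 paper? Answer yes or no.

Answer: yes

Derivation:
Op 1 fold_down: fold axis h@8; visible region now rows[8,16) x cols[0,16) = 8x16
Op 2 fold_up: fold axis h@12; visible region now rows[8,12) x cols[0,16) = 4x16
Op 3 fold_down: fold axis h@10; visible region now rows[10,12) x cols[0,16) = 2x16
Op 4 fold_down: fold axis h@11; visible region now rows[11,12) x cols[0,16) = 1x16
Op 5 fold_left: fold axis v@8; visible region now rows[11,12) x cols[0,8) = 1x8
Op 6 cut(0, 7): punch at orig (11,7); cuts so far [(11, 7)]; region rows[11,12) x cols[0,8) = 1x8
Op 7 cut(0, 1): punch at orig (11,1); cuts so far [(11, 1), (11, 7)]; region rows[11,12) x cols[0,8) = 1x8
Unfold 1 (reflect across v@8): 4 holes -> [(11, 1), (11, 7), (11, 8), (11, 14)]
Unfold 2 (reflect across h@11): 8 holes -> [(10, 1), (10, 7), (10, 8), (10, 14), (11, 1), (11, 7), (11, 8), (11, 14)]
Unfold 3 (reflect across h@10): 16 holes -> [(8, 1), (8, 7), (8, 8), (8, 14), (9, 1), (9, 7), (9, 8), (9, 14), (10, 1), (10, 7), (10, 8), (10, 14), (11, 1), (11, 7), (11, 8), (11, 14)]
Unfold 4 (reflect across h@12): 32 holes -> [(8, 1), (8, 7), (8, 8), (8, 14), (9, 1), (9, 7), (9, 8), (9, 14), (10, 1), (10, 7), (10, 8), (10, 14), (11, 1), (11, 7), (11, 8), (11, 14), (12, 1), (12, 7), (12, 8), (12, 14), (13, 1), (13, 7), (13, 8), (13, 14), (14, 1), (14, 7), (14, 8), (14, 14), (15, 1), (15, 7), (15, 8), (15, 14)]
Unfold 5 (reflect across h@8): 64 holes -> [(0, 1), (0, 7), (0, 8), (0, 14), (1, 1), (1, 7), (1, 8), (1, 14), (2, 1), (2, 7), (2, 8), (2, 14), (3, 1), (3, 7), (3, 8), (3, 14), (4, 1), (4, 7), (4, 8), (4, 14), (5, 1), (5, 7), (5, 8), (5, 14), (6, 1), (6, 7), (6, 8), (6, 14), (7, 1), (7, 7), (7, 8), (7, 14), (8, 1), (8, 7), (8, 8), (8, 14), (9, 1), (9, 7), (9, 8), (9, 14), (10, 1), (10, 7), (10, 8), (10, 14), (11, 1), (11, 7), (11, 8), (11, 14), (12, 1), (12, 7), (12, 8), (12, 14), (13, 1), (13, 7), (13, 8), (13, 14), (14, 1), (14, 7), (14, 8), (14, 14), (15, 1), (15, 7), (15, 8), (15, 14)]
Holes: [(0, 1), (0, 7), (0, 8), (0, 14), (1, 1), (1, 7), (1, 8), (1, 14), (2, 1), (2, 7), (2, 8), (2, 14), (3, 1), (3, 7), (3, 8), (3, 14), (4, 1), (4, 7), (4, 8), (4, 14), (5, 1), (5, 7), (5, 8), (5, 14), (6, 1), (6, 7), (6, 8), (6, 14), (7, 1), (7, 7), (7, 8), (7, 14), (8, 1), (8, 7), (8, 8), (8, 14), (9, 1), (9, 7), (9, 8), (9, 14), (10, 1), (10, 7), (10, 8), (10, 14), (11, 1), (11, 7), (11, 8), (11, 14), (12, 1), (12, 7), (12, 8), (12, 14), (13, 1), (13, 7), (13, 8), (13, 14), (14, 1), (14, 7), (14, 8), (14, 14), (15, 1), (15, 7), (15, 8), (15, 14)]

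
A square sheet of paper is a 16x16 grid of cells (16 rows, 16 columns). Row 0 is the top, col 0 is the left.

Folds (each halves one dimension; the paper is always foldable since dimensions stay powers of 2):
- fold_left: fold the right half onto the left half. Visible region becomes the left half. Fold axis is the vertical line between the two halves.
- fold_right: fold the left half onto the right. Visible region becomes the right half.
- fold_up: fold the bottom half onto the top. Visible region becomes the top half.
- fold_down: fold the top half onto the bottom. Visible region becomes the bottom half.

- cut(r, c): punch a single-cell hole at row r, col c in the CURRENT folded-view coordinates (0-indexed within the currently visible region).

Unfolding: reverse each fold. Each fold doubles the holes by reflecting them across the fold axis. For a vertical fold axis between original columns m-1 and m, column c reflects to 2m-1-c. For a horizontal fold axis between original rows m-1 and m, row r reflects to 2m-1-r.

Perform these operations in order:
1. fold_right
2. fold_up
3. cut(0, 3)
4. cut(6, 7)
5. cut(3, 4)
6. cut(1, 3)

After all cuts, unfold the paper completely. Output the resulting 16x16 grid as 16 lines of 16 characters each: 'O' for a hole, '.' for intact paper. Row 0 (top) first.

Answer: ....O......O....
....O......O....
................
...O........O...
................
................
O..............O
................
................
O..............O
................
................
...O........O...
................
....O......O....
....O......O....

Derivation:
Op 1 fold_right: fold axis v@8; visible region now rows[0,16) x cols[8,16) = 16x8
Op 2 fold_up: fold axis h@8; visible region now rows[0,8) x cols[8,16) = 8x8
Op 3 cut(0, 3): punch at orig (0,11); cuts so far [(0, 11)]; region rows[0,8) x cols[8,16) = 8x8
Op 4 cut(6, 7): punch at orig (6,15); cuts so far [(0, 11), (6, 15)]; region rows[0,8) x cols[8,16) = 8x8
Op 5 cut(3, 4): punch at orig (3,12); cuts so far [(0, 11), (3, 12), (6, 15)]; region rows[0,8) x cols[8,16) = 8x8
Op 6 cut(1, 3): punch at orig (1,11); cuts so far [(0, 11), (1, 11), (3, 12), (6, 15)]; region rows[0,8) x cols[8,16) = 8x8
Unfold 1 (reflect across h@8): 8 holes -> [(0, 11), (1, 11), (3, 12), (6, 15), (9, 15), (12, 12), (14, 11), (15, 11)]
Unfold 2 (reflect across v@8): 16 holes -> [(0, 4), (0, 11), (1, 4), (1, 11), (3, 3), (3, 12), (6, 0), (6, 15), (9, 0), (9, 15), (12, 3), (12, 12), (14, 4), (14, 11), (15, 4), (15, 11)]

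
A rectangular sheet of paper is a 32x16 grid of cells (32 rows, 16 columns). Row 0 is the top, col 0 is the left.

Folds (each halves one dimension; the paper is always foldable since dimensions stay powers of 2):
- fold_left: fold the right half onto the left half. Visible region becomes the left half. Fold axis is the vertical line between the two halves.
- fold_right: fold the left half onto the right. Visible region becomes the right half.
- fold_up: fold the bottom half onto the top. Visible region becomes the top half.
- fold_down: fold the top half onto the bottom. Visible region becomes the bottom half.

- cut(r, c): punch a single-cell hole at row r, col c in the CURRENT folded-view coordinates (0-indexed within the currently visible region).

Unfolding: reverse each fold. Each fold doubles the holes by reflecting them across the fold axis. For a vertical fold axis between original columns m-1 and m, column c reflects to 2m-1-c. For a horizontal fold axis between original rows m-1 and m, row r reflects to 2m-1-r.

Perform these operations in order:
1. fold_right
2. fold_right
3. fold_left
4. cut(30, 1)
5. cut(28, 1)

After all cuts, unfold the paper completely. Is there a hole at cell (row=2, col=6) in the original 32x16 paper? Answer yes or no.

Op 1 fold_right: fold axis v@8; visible region now rows[0,32) x cols[8,16) = 32x8
Op 2 fold_right: fold axis v@12; visible region now rows[0,32) x cols[12,16) = 32x4
Op 3 fold_left: fold axis v@14; visible region now rows[0,32) x cols[12,14) = 32x2
Op 4 cut(30, 1): punch at orig (30,13); cuts so far [(30, 13)]; region rows[0,32) x cols[12,14) = 32x2
Op 5 cut(28, 1): punch at orig (28,13); cuts so far [(28, 13), (30, 13)]; region rows[0,32) x cols[12,14) = 32x2
Unfold 1 (reflect across v@14): 4 holes -> [(28, 13), (28, 14), (30, 13), (30, 14)]
Unfold 2 (reflect across v@12): 8 holes -> [(28, 9), (28, 10), (28, 13), (28, 14), (30, 9), (30, 10), (30, 13), (30, 14)]
Unfold 3 (reflect across v@8): 16 holes -> [(28, 1), (28, 2), (28, 5), (28, 6), (28, 9), (28, 10), (28, 13), (28, 14), (30, 1), (30, 2), (30, 5), (30, 6), (30, 9), (30, 10), (30, 13), (30, 14)]
Holes: [(28, 1), (28, 2), (28, 5), (28, 6), (28, 9), (28, 10), (28, 13), (28, 14), (30, 1), (30, 2), (30, 5), (30, 6), (30, 9), (30, 10), (30, 13), (30, 14)]

Answer: no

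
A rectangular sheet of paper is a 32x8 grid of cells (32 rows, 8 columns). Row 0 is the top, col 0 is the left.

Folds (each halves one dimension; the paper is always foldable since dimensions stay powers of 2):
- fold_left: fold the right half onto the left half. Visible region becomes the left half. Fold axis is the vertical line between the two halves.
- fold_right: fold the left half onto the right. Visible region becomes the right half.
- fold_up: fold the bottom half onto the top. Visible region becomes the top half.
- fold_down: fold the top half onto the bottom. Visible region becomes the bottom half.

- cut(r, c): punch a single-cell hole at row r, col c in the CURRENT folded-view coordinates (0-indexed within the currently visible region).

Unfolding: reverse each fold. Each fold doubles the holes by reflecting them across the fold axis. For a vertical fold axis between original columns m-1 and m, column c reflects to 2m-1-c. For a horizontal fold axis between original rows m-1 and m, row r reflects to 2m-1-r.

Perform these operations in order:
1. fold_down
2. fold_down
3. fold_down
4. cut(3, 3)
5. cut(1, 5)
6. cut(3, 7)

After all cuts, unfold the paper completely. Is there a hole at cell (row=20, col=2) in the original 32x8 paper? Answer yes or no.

Op 1 fold_down: fold axis h@16; visible region now rows[16,32) x cols[0,8) = 16x8
Op 2 fold_down: fold axis h@24; visible region now rows[24,32) x cols[0,8) = 8x8
Op 3 fold_down: fold axis h@28; visible region now rows[28,32) x cols[0,8) = 4x8
Op 4 cut(3, 3): punch at orig (31,3); cuts so far [(31, 3)]; region rows[28,32) x cols[0,8) = 4x8
Op 5 cut(1, 5): punch at orig (29,5); cuts so far [(29, 5), (31, 3)]; region rows[28,32) x cols[0,8) = 4x8
Op 6 cut(3, 7): punch at orig (31,7); cuts so far [(29, 5), (31, 3), (31, 7)]; region rows[28,32) x cols[0,8) = 4x8
Unfold 1 (reflect across h@28): 6 holes -> [(24, 3), (24, 7), (26, 5), (29, 5), (31, 3), (31, 7)]
Unfold 2 (reflect across h@24): 12 holes -> [(16, 3), (16, 7), (18, 5), (21, 5), (23, 3), (23, 7), (24, 3), (24, 7), (26, 5), (29, 5), (31, 3), (31, 7)]
Unfold 3 (reflect across h@16): 24 holes -> [(0, 3), (0, 7), (2, 5), (5, 5), (7, 3), (7, 7), (8, 3), (8, 7), (10, 5), (13, 5), (15, 3), (15, 7), (16, 3), (16, 7), (18, 5), (21, 5), (23, 3), (23, 7), (24, 3), (24, 7), (26, 5), (29, 5), (31, 3), (31, 7)]
Holes: [(0, 3), (0, 7), (2, 5), (5, 5), (7, 3), (7, 7), (8, 3), (8, 7), (10, 5), (13, 5), (15, 3), (15, 7), (16, 3), (16, 7), (18, 5), (21, 5), (23, 3), (23, 7), (24, 3), (24, 7), (26, 5), (29, 5), (31, 3), (31, 7)]

Answer: no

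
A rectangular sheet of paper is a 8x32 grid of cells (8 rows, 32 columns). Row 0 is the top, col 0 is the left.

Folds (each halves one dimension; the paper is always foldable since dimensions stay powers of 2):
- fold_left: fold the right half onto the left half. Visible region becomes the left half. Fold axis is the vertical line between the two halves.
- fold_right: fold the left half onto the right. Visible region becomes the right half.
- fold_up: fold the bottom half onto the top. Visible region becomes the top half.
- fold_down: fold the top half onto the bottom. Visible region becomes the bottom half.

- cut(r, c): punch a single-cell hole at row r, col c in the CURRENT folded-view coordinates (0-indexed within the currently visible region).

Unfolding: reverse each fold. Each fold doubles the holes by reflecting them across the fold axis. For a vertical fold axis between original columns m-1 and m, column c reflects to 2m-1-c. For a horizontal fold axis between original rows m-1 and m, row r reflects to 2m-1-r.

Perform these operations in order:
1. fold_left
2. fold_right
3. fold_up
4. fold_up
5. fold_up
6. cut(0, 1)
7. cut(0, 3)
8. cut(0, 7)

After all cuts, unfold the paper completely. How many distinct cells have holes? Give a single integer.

Op 1 fold_left: fold axis v@16; visible region now rows[0,8) x cols[0,16) = 8x16
Op 2 fold_right: fold axis v@8; visible region now rows[0,8) x cols[8,16) = 8x8
Op 3 fold_up: fold axis h@4; visible region now rows[0,4) x cols[8,16) = 4x8
Op 4 fold_up: fold axis h@2; visible region now rows[0,2) x cols[8,16) = 2x8
Op 5 fold_up: fold axis h@1; visible region now rows[0,1) x cols[8,16) = 1x8
Op 6 cut(0, 1): punch at orig (0,9); cuts so far [(0, 9)]; region rows[0,1) x cols[8,16) = 1x8
Op 7 cut(0, 3): punch at orig (0,11); cuts so far [(0, 9), (0, 11)]; region rows[0,1) x cols[8,16) = 1x8
Op 8 cut(0, 7): punch at orig (0,15); cuts so far [(0, 9), (0, 11), (0, 15)]; region rows[0,1) x cols[8,16) = 1x8
Unfold 1 (reflect across h@1): 6 holes -> [(0, 9), (0, 11), (0, 15), (1, 9), (1, 11), (1, 15)]
Unfold 2 (reflect across h@2): 12 holes -> [(0, 9), (0, 11), (0, 15), (1, 9), (1, 11), (1, 15), (2, 9), (2, 11), (2, 15), (3, 9), (3, 11), (3, 15)]
Unfold 3 (reflect across h@4): 24 holes -> [(0, 9), (0, 11), (0, 15), (1, 9), (1, 11), (1, 15), (2, 9), (2, 11), (2, 15), (3, 9), (3, 11), (3, 15), (4, 9), (4, 11), (4, 15), (5, 9), (5, 11), (5, 15), (6, 9), (6, 11), (6, 15), (7, 9), (7, 11), (7, 15)]
Unfold 4 (reflect across v@8): 48 holes -> [(0, 0), (0, 4), (0, 6), (0, 9), (0, 11), (0, 15), (1, 0), (1, 4), (1, 6), (1, 9), (1, 11), (1, 15), (2, 0), (2, 4), (2, 6), (2, 9), (2, 11), (2, 15), (3, 0), (3, 4), (3, 6), (3, 9), (3, 11), (3, 15), (4, 0), (4, 4), (4, 6), (4, 9), (4, 11), (4, 15), (5, 0), (5, 4), (5, 6), (5, 9), (5, 11), (5, 15), (6, 0), (6, 4), (6, 6), (6, 9), (6, 11), (6, 15), (7, 0), (7, 4), (7, 6), (7, 9), (7, 11), (7, 15)]
Unfold 5 (reflect across v@16): 96 holes -> [(0, 0), (0, 4), (0, 6), (0, 9), (0, 11), (0, 15), (0, 16), (0, 20), (0, 22), (0, 25), (0, 27), (0, 31), (1, 0), (1, 4), (1, 6), (1, 9), (1, 11), (1, 15), (1, 16), (1, 20), (1, 22), (1, 25), (1, 27), (1, 31), (2, 0), (2, 4), (2, 6), (2, 9), (2, 11), (2, 15), (2, 16), (2, 20), (2, 22), (2, 25), (2, 27), (2, 31), (3, 0), (3, 4), (3, 6), (3, 9), (3, 11), (3, 15), (3, 16), (3, 20), (3, 22), (3, 25), (3, 27), (3, 31), (4, 0), (4, 4), (4, 6), (4, 9), (4, 11), (4, 15), (4, 16), (4, 20), (4, 22), (4, 25), (4, 27), (4, 31), (5, 0), (5, 4), (5, 6), (5, 9), (5, 11), (5, 15), (5, 16), (5, 20), (5, 22), (5, 25), (5, 27), (5, 31), (6, 0), (6, 4), (6, 6), (6, 9), (6, 11), (6, 15), (6, 16), (6, 20), (6, 22), (6, 25), (6, 27), (6, 31), (7, 0), (7, 4), (7, 6), (7, 9), (7, 11), (7, 15), (7, 16), (7, 20), (7, 22), (7, 25), (7, 27), (7, 31)]

Answer: 96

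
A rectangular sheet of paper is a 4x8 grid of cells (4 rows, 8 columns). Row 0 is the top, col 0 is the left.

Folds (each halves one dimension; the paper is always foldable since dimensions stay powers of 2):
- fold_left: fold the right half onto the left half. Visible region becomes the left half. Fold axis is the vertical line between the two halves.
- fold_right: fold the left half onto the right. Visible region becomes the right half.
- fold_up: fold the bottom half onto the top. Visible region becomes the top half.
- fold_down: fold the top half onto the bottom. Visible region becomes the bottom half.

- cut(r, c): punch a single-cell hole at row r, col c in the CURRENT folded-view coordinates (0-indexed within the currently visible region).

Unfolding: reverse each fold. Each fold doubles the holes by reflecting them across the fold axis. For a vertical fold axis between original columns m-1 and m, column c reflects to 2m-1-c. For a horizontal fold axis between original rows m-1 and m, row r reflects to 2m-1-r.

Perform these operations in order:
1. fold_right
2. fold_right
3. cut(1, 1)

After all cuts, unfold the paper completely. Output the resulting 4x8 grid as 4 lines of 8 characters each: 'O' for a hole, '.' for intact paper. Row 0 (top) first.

Op 1 fold_right: fold axis v@4; visible region now rows[0,4) x cols[4,8) = 4x4
Op 2 fold_right: fold axis v@6; visible region now rows[0,4) x cols[6,8) = 4x2
Op 3 cut(1, 1): punch at orig (1,7); cuts so far [(1, 7)]; region rows[0,4) x cols[6,8) = 4x2
Unfold 1 (reflect across v@6): 2 holes -> [(1, 4), (1, 7)]
Unfold 2 (reflect across v@4): 4 holes -> [(1, 0), (1, 3), (1, 4), (1, 7)]

Answer: ........
O..OO..O
........
........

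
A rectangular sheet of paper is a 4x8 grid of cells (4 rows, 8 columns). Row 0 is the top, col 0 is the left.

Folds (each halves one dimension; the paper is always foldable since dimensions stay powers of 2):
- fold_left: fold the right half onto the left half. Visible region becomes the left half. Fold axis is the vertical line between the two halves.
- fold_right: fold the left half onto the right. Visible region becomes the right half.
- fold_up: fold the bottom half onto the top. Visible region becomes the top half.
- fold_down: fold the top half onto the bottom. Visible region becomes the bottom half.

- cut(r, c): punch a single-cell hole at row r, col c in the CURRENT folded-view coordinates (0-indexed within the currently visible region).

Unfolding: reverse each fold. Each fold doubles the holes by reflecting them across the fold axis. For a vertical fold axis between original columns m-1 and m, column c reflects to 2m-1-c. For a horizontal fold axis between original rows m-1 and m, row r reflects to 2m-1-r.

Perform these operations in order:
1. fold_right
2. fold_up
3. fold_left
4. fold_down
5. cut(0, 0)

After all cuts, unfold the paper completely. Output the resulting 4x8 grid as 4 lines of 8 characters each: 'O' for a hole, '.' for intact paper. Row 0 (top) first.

Op 1 fold_right: fold axis v@4; visible region now rows[0,4) x cols[4,8) = 4x4
Op 2 fold_up: fold axis h@2; visible region now rows[0,2) x cols[4,8) = 2x4
Op 3 fold_left: fold axis v@6; visible region now rows[0,2) x cols[4,6) = 2x2
Op 4 fold_down: fold axis h@1; visible region now rows[1,2) x cols[4,6) = 1x2
Op 5 cut(0, 0): punch at orig (1,4); cuts so far [(1, 4)]; region rows[1,2) x cols[4,6) = 1x2
Unfold 1 (reflect across h@1): 2 holes -> [(0, 4), (1, 4)]
Unfold 2 (reflect across v@6): 4 holes -> [(0, 4), (0, 7), (1, 4), (1, 7)]
Unfold 3 (reflect across h@2): 8 holes -> [(0, 4), (0, 7), (1, 4), (1, 7), (2, 4), (2, 7), (3, 4), (3, 7)]
Unfold 4 (reflect across v@4): 16 holes -> [(0, 0), (0, 3), (0, 4), (0, 7), (1, 0), (1, 3), (1, 4), (1, 7), (2, 0), (2, 3), (2, 4), (2, 7), (3, 0), (3, 3), (3, 4), (3, 7)]

Answer: O..OO..O
O..OO..O
O..OO..O
O..OO..O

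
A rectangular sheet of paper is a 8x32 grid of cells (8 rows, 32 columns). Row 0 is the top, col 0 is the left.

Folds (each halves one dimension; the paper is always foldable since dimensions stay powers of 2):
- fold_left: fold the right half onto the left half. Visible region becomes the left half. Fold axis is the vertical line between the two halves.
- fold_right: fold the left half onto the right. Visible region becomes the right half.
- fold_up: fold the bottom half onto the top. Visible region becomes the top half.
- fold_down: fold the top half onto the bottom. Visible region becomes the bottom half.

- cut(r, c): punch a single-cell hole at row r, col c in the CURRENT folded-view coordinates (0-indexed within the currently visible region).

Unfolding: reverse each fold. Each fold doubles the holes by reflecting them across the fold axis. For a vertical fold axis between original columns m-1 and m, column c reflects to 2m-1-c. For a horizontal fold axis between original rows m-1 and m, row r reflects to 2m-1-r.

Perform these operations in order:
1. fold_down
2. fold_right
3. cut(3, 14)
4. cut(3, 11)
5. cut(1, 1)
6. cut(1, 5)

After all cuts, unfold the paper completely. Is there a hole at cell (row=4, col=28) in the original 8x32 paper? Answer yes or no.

Answer: no

Derivation:
Op 1 fold_down: fold axis h@4; visible region now rows[4,8) x cols[0,32) = 4x32
Op 2 fold_right: fold axis v@16; visible region now rows[4,8) x cols[16,32) = 4x16
Op 3 cut(3, 14): punch at orig (7,30); cuts so far [(7, 30)]; region rows[4,8) x cols[16,32) = 4x16
Op 4 cut(3, 11): punch at orig (7,27); cuts so far [(7, 27), (7, 30)]; region rows[4,8) x cols[16,32) = 4x16
Op 5 cut(1, 1): punch at orig (5,17); cuts so far [(5, 17), (7, 27), (7, 30)]; region rows[4,8) x cols[16,32) = 4x16
Op 6 cut(1, 5): punch at orig (5,21); cuts so far [(5, 17), (5, 21), (7, 27), (7, 30)]; region rows[4,8) x cols[16,32) = 4x16
Unfold 1 (reflect across v@16): 8 holes -> [(5, 10), (5, 14), (5, 17), (5, 21), (7, 1), (7, 4), (7, 27), (7, 30)]
Unfold 2 (reflect across h@4): 16 holes -> [(0, 1), (0, 4), (0, 27), (0, 30), (2, 10), (2, 14), (2, 17), (2, 21), (5, 10), (5, 14), (5, 17), (5, 21), (7, 1), (7, 4), (7, 27), (7, 30)]
Holes: [(0, 1), (0, 4), (0, 27), (0, 30), (2, 10), (2, 14), (2, 17), (2, 21), (5, 10), (5, 14), (5, 17), (5, 21), (7, 1), (7, 4), (7, 27), (7, 30)]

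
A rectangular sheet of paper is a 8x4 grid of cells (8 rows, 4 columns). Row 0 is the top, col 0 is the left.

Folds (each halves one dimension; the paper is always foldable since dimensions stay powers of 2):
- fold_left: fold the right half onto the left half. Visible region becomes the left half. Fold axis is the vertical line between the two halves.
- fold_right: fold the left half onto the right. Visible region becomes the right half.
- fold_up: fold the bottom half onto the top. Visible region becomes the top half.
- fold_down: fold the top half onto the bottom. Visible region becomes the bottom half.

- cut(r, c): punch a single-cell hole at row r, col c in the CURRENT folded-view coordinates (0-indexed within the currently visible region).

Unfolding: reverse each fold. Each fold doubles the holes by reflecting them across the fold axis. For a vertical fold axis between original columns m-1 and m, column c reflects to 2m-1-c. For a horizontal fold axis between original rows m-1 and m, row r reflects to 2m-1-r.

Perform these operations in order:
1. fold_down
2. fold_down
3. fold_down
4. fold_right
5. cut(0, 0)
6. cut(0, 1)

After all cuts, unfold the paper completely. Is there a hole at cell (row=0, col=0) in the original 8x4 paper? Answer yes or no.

Answer: yes

Derivation:
Op 1 fold_down: fold axis h@4; visible region now rows[4,8) x cols[0,4) = 4x4
Op 2 fold_down: fold axis h@6; visible region now rows[6,8) x cols[0,4) = 2x4
Op 3 fold_down: fold axis h@7; visible region now rows[7,8) x cols[0,4) = 1x4
Op 4 fold_right: fold axis v@2; visible region now rows[7,8) x cols[2,4) = 1x2
Op 5 cut(0, 0): punch at orig (7,2); cuts so far [(7, 2)]; region rows[7,8) x cols[2,4) = 1x2
Op 6 cut(0, 1): punch at orig (7,3); cuts so far [(7, 2), (7, 3)]; region rows[7,8) x cols[2,4) = 1x2
Unfold 1 (reflect across v@2): 4 holes -> [(7, 0), (7, 1), (7, 2), (7, 3)]
Unfold 2 (reflect across h@7): 8 holes -> [(6, 0), (6, 1), (6, 2), (6, 3), (7, 0), (7, 1), (7, 2), (7, 3)]
Unfold 3 (reflect across h@6): 16 holes -> [(4, 0), (4, 1), (4, 2), (4, 3), (5, 0), (5, 1), (5, 2), (5, 3), (6, 0), (6, 1), (6, 2), (6, 3), (7, 0), (7, 1), (7, 2), (7, 3)]
Unfold 4 (reflect across h@4): 32 holes -> [(0, 0), (0, 1), (0, 2), (0, 3), (1, 0), (1, 1), (1, 2), (1, 3), (2, 0), (2, 1), (2, 2), (2, 3), (3, 0), (3, 1), (3, 2), (3, 3), (4, 0), (4, 1), (4, 2), (4, 3), (5, 0), (5, 1), (5, 2), (5, 3), (6, 0), (6, 1), (6, 2), (6, 3), (7, 0), (7, 1), (7, 2), (7, 3)]
Holes: [(0, 0), (0, 1), (0, 2), (0, 3), (1, 0), (1, 1), (1, 2), (1, 3), (2, 0), (2, 1), (2, 2), (2, 3), (3, 0), (3, 1), (3, 2), (3, 3), (4, 0), (4, 1), (4, 2), (4, 3), (5, 0), (5, 1), (5, 2), (5, 3), (6, 0), (6, 1), (6, 2), (6, 3), (7, 0), (7, 1), (7, 2), (7, 3)]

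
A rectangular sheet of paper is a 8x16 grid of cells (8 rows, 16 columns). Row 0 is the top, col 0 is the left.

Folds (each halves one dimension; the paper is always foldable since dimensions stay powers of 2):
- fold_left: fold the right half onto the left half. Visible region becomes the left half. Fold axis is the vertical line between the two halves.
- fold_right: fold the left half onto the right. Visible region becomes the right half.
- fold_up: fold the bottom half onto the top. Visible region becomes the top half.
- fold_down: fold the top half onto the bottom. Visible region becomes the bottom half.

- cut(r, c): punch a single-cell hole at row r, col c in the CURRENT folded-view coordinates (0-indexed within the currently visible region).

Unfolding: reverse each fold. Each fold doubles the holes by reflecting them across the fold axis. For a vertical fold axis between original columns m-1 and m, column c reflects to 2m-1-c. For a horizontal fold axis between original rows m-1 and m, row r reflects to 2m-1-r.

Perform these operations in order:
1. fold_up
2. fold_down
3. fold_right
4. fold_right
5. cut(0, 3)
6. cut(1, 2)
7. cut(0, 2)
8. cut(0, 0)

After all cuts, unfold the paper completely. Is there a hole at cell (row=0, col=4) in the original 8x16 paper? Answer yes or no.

Op 1 fold_up: fold axis h@4; visible region now rows[0,4) x cols[0,16) = 4x16
Op 2 fold_down: fold axis h@2; visible region now rows[2,4) x cols[0,16) = 2x16
Op 3 fold_right: fold axis v@8; visible region now rows[2,4) x cols[8,16) = 2x8
Op 4 fold_right: fold axis v@12; visible region now rows[2,4) x cols[12,16) = 2x4
Op 5 cut(0, 3): punch at orig (2,15); cuts so far [(2, 15)]; region rows[2,4) x cols[12,16) = 2x4
Op 6 cut(1, 2): punch at orig (3,14); cuts so far [(2, 15), (3, 14)]; region rows[2,4) x cols[12,16) = 2x4
Op 7 cut(0, 2): punch at orig (2,14); cuts so far [(2, 14), (2, 15), (3, 14)]; region rows[2,4) x cols[12,16) = 2x4
Op 8 cut(0, 0): punch at orig (2,12); cuts so far [(2, 12), (2, 14), (2, 15), (3, 14)]; region rows[2,4) x cols[12,16) = 2x4
Unfold 1 (reflect across v@12): 8 holes -> [(2, 8), (2, 9), (2, 11), (2, 12), (2, 14), (2, 15), (3, 9), (3, 14)]
Unfold 2 (reflect across v@8): 16 holes -> [(2, 0), (2, 1), (2, 3), (2, 4), (2, 6), (2, 7), (2, 8), (2, 9), (2, 11), (2, 12), (2, 14), (2, 15), (3, 1), (3, 6), (3, 9), (3, 14)]
Unfold 3 (reflect across h@2): 32 holes -> [(0, 1), (0, 6), (0, 9), (0, 14), (1, 0), (1, 1), (1, 3), (1, 4), (1, 6), (1, 7), (1, 8), (1, 9), (1, 11), (1, 12), (1, 14), (1, 15), (2, 0), (2, 1), (2, 3), (2, 4), (2, 6), (2, 7), (2, 8), (2, 9), (2, 11), (2, 12), (2, 14), (2, 15), (3, 1), (3, 6), (3, 9), (3, 14)]
Unfold 4 (reflect across h@4): 64 holes -> [(0, 1), (0, 6), (0, 9), (0, 14), (1, 0), (1, 1), (1, 3), (1, 4), (1, 6), (1, 7), (1, 8), (1, 9), (1, 11), (1, 12), (1, 14), (1, 15), (2, 0), (2, 1), (2, 3), (2, 4), (2, 6), (2, 7), (2, 8), (2, 9), (2, 11), (2, 12), (2, 14), (2, 15), (3, 1), (3, 6), (3, 9), (3, 14), (4, 1), (4, 6), (4, 9), (4, 14), (5, 0), (5, 1), (5, 3), (5, 4), (5, 6), (5, 7), (5, 8), (5, 9), (5, 11), (5, 12), (5, 14), (5, 15), (6, 0), (6, 1), (6, 3), (6, 4), (6, 6), (6, 7), (6, 8), (6, 9), (6, 11), (6, 12), (6, 14), (6, 15), (7, 1), (7, 6), (7, 9), (7, 14)]
Holes: [(0, 1), (0, 6), (0, 9), (0, 14), (1, 0), (1, 1), (1, 3), (1, 4), (1, 6), (1, 7), (1, 8), (1, 9), (1, 11), (1, 12), (1, 14), (1, 15), (2, 0), (2, 1), (2, 3), (2, 4), (2, 6), (2, 7), (2, 8), (2, 9), (2, 11), (2, 12), (2, 14), (2, 15), (3, 1), (3, 6), (3, 9), (3, 14), (4, 1), (4, 6), (4, 9), (4, 14), (5, 0), (5, 1), (5, 3), (5, 4), (5, 6), (5, 7), (5, 8), (5, 9), (5, 11), (5, 12), (5, 14), (5, 15), (6, 0), (6, 1), (6, 3), (6, 4), (6, 6), (6, 7), (6, 8), (6, 9), (6, 11), (6, 12), (6, 14), (6, 15), (7, 1), (7, 6), (7, 9), (7, 14)]

Answer: no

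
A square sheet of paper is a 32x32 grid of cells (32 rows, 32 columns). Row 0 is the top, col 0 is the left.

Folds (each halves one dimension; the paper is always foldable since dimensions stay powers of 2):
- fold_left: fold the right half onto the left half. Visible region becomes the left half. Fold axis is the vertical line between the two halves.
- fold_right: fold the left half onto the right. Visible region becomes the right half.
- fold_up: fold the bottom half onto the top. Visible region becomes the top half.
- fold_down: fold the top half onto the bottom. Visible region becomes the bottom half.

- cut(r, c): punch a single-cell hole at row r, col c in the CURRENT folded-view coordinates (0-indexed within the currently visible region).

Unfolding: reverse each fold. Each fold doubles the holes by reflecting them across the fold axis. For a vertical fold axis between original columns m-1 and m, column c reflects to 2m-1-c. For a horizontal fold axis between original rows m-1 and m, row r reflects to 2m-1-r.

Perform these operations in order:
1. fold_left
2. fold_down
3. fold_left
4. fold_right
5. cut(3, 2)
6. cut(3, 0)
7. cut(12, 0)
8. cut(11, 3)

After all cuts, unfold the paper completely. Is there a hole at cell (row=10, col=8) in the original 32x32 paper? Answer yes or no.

Op 1 fold_left: fold axis v@16; visible region now rows[0,32) x cols[0,16) = 32x16
Op 2 fold_down: fold axis h@16; visible region now rows[16,32) x cols[0,16) = 16x16
Op 3 fold_left: fold axis v@8; visible region now rows[16,32) x cols[0,8) = 16x8
Op 4 fold_right: fold axis v@4; visible region now rows[16,32) x cols[4,8) = 16x4
Op 5 cut(3, 2): punch at orig (19,6); cuts so far [(19, 6)]; region rows[16,32) x cols[4,8) = 16x4
Op 6 cut(3, 0): punch at orig (19,4); cuts so far [(19, 4), (19, 6)]; region rows[16,32) x cols[4,8) = 16x4
Op 7 cut(12, 0): punch at orig (28,4); cuts so far [(19, 4), (19, 6), (28, 4)]; region rows[16,32) x cols[4,8) = 16x4
Op 8 cut(11, 3): punch at orig (27,7); cuts so far [(19, 4), (19, 6), (27, 7), (28, 4)]; region rows[16,32) x cols[4,8) = 16x4
Unfold 1 (reflect across v@4): 8 holes -> [(19, 1), (19, 3), (19, 4), (19, 6), (27, 0), (27, 7), (28, 3), (28, 4)]
Unfold 2 (reflect across v@8): 16 holes -> [(19, 1), (19, 3), (19, 4), (19, 6), (19, 9), (19, 11), (19, 12), (19, 14), (27, 0), (27, 7), (27, 8), (27, 15), (28, 3), (28, 4), (28, 11), (28, 12)]
Unfold 3 (reflect across h@16): 32 holes -> [(3, 3), (3, 4), (3, 11), (3, 12), (4, 0), (4, 7), (4, 8), (4, 15), (12, 1), (12, 3), (12, 4), (12, 6), (12, 9), (12, 11), (12, 12), (12, 14), (19, 1), (19, 3), (19, 4), (19, 6), (19, 9), (19, 11), (19, 12), (19, 14), (27, 0), (27, 7), (27, 8), (27, 15), (28, 3), (28, 4), (28, 11), (28, 12)]
Unfold 4 (reflect across v@16): 64 holes -> [(3, 3), (3, 4), (3, 11), (3, 12), (3, 19), (3, 20), (3, 27), (3, 28), (4, 0), (4, 7), (4, 8), (4, 15), (4, 16), (4, 23), (4, 24), (4, 31), (12, 1), (12, 3), (12, 4), (12, 6), (12, 9), (12, 11), (12, 12), (12, 14), (12, 17), (12, 19), (12, 20), (12, 22), (12, 25), (12, 27), (12, 28), (12, 30), (19, 1), (19, 3), (19, 4), (19, 6), (19, 9), (19, 11), (19, 12), (19, 14), (19, 17), (19, 19), (19, 20), (19, 22), (19, 25), (19, 27), (19, 28), (19, 30), (27, 0), (27, 7), (27, 8), (27, 15), (27, 16), (27, 23), (27, 24), (27, 31), (28, 3), (28, 4), (28, 11), (28, 12), (28, 19), (28, 20), (28, 27), (28, 28)]
Holes: [(3, 3), (3, 4), (3, 11), (3, 12), (3, 19), (3, 20), (3, 27), (3, 28), (4, 0), (4, 7), (4, 8), (4, 15), (4, 16), (4, 23), (4, 24), (4, 31), (12, 1), (12, 3), (12, 4), (12, 6), (12, 9), (12, 11), (12, 12), (12, 14), (12, 17), (12, 19), (12, 20), (12, 22), (12, 25), (12, 27), (12, 28), (12, 30), (19, 1), (19, 3), (19, 4), (19, 6), (19, 9), (19, 11), (19, 12), (19, 14), (19, 17), (19, 19), (19, 20), (19, 22), (19, 25), (19, 27), (19, 28), (19, 30), (27, 0), (27, 7), (27, 8), (27, 15), (27, 16), (27, 23), (27, 24), (27, 31), (28, 3), (28, 4), (28, 11), (28, 12), (28, 19), (28, 20), (28, 27), (28, 28)]

Answer: no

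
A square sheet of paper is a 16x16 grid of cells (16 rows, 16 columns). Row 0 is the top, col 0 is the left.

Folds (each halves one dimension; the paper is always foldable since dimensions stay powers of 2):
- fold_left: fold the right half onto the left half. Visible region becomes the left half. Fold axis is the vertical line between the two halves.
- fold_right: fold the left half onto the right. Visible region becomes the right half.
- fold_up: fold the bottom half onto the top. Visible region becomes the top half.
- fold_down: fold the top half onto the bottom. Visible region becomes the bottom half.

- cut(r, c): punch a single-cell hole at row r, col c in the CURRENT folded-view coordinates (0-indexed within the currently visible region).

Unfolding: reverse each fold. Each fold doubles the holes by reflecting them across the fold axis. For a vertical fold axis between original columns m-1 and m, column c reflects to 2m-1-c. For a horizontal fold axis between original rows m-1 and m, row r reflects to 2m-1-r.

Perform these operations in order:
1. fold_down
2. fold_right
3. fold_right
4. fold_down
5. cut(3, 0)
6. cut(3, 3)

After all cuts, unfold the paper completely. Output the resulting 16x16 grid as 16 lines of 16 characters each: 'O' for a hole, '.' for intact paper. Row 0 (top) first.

Answer: O..OO..OO..OO..O
................
................
................
................
................
................
O..OO..OO..OO..O
O..OO..OO..OO..O
................
................
................
................
................
................
O..OO..OO..OO..O

Derivation:
Op 1 fold_down: fold axis h@8; visible region now rows[8,16) x cols[0,16) = 8x16
Op 2 fold_right: fold axis v@8; visible region now rows[8,16) x cols[8,16) = 8x8
Op 3 fold_right: fold axis v@12; visible region now rows[8,16) x cols[12,16) = 8x4
Op 4 fold_down: fold axis h@12; visible region now rows[12,16) x cols[12,16) = 4x4
Op 5 cut(3, 0): punch at orig (15,12); cuts so far [(15, 12)]; region rows[12,16) x cols[12,16) = 4x4
Op 6 cut(3, 3): punch at orig (15,15); cuts so far [(15, 12), (15, 15)]; region rows[12,16) x cols[12,16) = 4x4
Unfold 1 (reflect across h@12): 4 holes -> [(8, 12), (8, 15), (15, 12), (15, 15)]
Unfold 2 (reflect across v@12): 8 holes -> [(8, 8), (8, 11), (8, 12), (8, 15), (15, 8), (15, 11), (15, 12), (15, 15)]
Unfold 3 (reflect across v@8): 16 holes -> [(8, 0), (8, 3), (8, 4), (8, 7), (8, 8), (8, 11), (8, 12), (8, 15), (15, 0), (15, 3), (15, 4), (15, 7), (15, 8), (15, 11), (15, 12), (15, 15)]
Unfold 4 (reflect across h@8): 32 holes -> [(0, 0), (0, 3), (0, 4), (0, 7), (0, 8), (0, 11), (0, 12), (0, 15), (7, 0), (7, 3), (7, 4), (7, 7), (7, 8), (7, 11), (7, 12), (7, 15), (8, 0), (8, 3), (8, 4), (8, 7), (8, 8), (8, 11), (8, 12), (8, 15), (15, 0), (15, 3), (15, 4), (15, 7), (15, 8), (15, 11), (15, 12), (15, 15)]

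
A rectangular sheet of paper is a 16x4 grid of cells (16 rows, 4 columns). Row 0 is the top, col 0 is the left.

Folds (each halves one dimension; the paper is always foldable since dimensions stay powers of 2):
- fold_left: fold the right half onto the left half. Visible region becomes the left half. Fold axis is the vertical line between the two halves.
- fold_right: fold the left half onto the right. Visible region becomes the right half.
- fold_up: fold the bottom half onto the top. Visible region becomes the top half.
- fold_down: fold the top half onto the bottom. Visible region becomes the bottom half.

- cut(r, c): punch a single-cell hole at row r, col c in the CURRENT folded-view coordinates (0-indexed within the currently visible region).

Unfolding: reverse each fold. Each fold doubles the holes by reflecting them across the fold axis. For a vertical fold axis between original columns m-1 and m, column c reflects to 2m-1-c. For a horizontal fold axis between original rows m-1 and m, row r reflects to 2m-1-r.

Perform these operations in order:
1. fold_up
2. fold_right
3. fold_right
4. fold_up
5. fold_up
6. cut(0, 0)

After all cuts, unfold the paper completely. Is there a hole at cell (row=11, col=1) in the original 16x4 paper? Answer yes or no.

Op 1 fold_up: fold axis h@8; visible region now rows[0,8) x cols[0,4) = 8x4
Op 2 fold_right: fold axis v@2; visible region now rows[0,8) x cols[2,4) = 8x2
Op 3 fold_right: fold axis v@3; visible region now rows[0,8) x cols[3,4) = 8x1
Op 4 fold_up: fold axis h@4; visible region now rows[0,4) x cols[3,4) = 4x1
Op 5 fold_up: fold axis h@2; visible region now rows[0,2) x cols[3,4) = 2x1
Op 6 cut(0, 0): punch at orig (0,3); cuts so far [(0, 3)]; region rows[0,2) x cols[3,4) = 2x1
Unfold 1 (reflect across h@2): 2 holes -> [(0, 3), (3, 3)]
Unfold 2 (reflect across h@4): 4 holes -> [(0, 3), (3, 3), (4, 3), (7, 3)]
Unfold 3 (reflect across v@3): 8 holes -> [(0, 2), (0, 3), (3, 2), (3, 3), (4, 2), (4, 3), (7, 2), (7, 3)]
Unfold 4 (reflect across v@2): 16 holes -> [(0, 0), (0, 1), (0, 2), (0, 3), (3, 0), (3, 1), (3, 2), (3, 3), (4, 0), (4, 1), (4, 2), (4, 3), (7, 0), (7, 1), (7, 2), (7, 3)]
Unfold 5 (reflect across h@8): 32 holes -> [(0, 0), (0, 1), (0, 2), (0, 3), (3, 0), (3, 1), (3, 2), (3, 3), (4, 0), (4, 1), (4, 2), (4, 3), (7, 0), (7, 1), (7, 2), (7, 3), (8, 0), (8, 1), (8, 2), (8, 3), (11, 0), (11, 1), (11, 2), (11, 3), (12, 0), (12, 1), (12, 2), (12, 3), (15, 0), (15, 1), (15, 2), (15, 3)]
Holes: [(0, 0), (0, 1), (0, 2), (0, 3), (3, 0), (3, 1), (3, 2), (3, 3), (4, 0), (4, 1), (4, 2), (4, 3), (7, 0), (7, 1), (7, 2), (7, 3), (8, 0), (8, 1), (8, 2), (8, 3), (11, 0), (11, 1), (11, 2), (11, 3), (12, 0), (12, 1), (12, 2), (12, 3), (15, 0), (15, 1), (15, 2), (15, 3)]

Answer: yes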